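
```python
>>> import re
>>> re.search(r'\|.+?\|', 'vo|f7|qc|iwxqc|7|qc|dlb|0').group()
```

`search` walks the string left to right and returns the first match it finds.
The match spans [2:6] → '|f7|'.

'|f7|'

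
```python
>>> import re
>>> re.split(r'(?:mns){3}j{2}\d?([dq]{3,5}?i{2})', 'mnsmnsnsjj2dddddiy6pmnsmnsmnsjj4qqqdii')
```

Pattern: the literal 'mns' repeated 3 times, then exactly 2 of the literal 'j', then optionally a digit; then 3 to 5 of one of [dq] (lazy), then exactly 2 of the literal 'i' (captured).
Matches to split on: at [20:38] → 'mnsmnsmnsjj4qqqdii'.
With a capturing group present, the delimiter's captured portion is kept in the result list.

['mnsmnsnsjj2dddddiy6p', 'qqqdii', '']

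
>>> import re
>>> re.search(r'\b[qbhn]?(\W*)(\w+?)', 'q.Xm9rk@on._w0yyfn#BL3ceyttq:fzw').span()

The `?` after the quantifier makes it lazy — it takes as little as possible before letting the rest of the pattern try.
The match spans [0:3] → 'q.X'.

(0, 3)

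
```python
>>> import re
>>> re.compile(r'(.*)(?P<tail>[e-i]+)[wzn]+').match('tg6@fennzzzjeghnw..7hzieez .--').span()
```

(0, 26)

This matches zero or more of any character (captured); then one or more of a character in [e-i] (captured as 'tail'); then one or more of one of [wzn].
`re.match` won't scan ahead — the pattern has to work from the very first character.
The match spans [0:26] → 'tg6@fennzzzjeghnw..7hzieez'.
Captured: group 1 = 'tg6@fennzzzjeghnw..7hzie', group 2 = 'e'.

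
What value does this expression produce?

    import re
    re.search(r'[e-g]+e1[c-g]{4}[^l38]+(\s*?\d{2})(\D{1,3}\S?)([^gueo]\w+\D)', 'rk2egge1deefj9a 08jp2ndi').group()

'egge1deefj9a 08jp2ndi'

Pattern: one or more of a character in [e-g], then the literal 'e1', then exactly 4 of a character in [c-g]; then one or more of any character except [l38]; then zero or more of whitespace (lazy), then exactly 2 of a digit (captured); then 1 to 3 of a non-digit, then optionally a non-whitespace character (captured); then any character except [gueo], then one or more of a word character, then a non-digit (captured).
`re.search` scans for the first position where the pattern succeeds.
The match spans [3:24] → 'egge1deefj9a 08jp2ndi'.
Captured: group 1 = '08', group 2 = 'jp2', group 3 = 'ndi'.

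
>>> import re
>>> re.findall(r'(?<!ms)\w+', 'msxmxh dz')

Because the assertion is negative and zero-width, positions next to the forbidden text are skipped.
Walking the string: at [0:6] → 'msxmxh'; at [7:9] → 'dz'.
No capturing groups, so `findall` returns the 2 full match strings.

['msxmxh', 'dz']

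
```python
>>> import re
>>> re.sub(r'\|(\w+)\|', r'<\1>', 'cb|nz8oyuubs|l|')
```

'cb<nz8oyuubs>l|'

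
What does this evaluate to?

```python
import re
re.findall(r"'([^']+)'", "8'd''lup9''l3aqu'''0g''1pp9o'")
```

One capturing group, so `findall` returns just the captured substring from each match — 5 in all.

['d', 'lup9', 'l3aqu', '0g', '1pp9o']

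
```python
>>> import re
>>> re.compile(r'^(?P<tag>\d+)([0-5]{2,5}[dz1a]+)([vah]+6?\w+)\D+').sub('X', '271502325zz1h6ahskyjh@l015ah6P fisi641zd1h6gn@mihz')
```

'X015ah6P fisi641zd1h6gn@mihz'

The pattern matches anchored at the start of the string; then one or more of a digit (captured as 'tag'); then 2 to 5 of a character in [0-5], then one or more of one of [dz1a] (captured); then one or more of one of [vah], then optionally the literal '6', then one or more of a word character (captured); then one or more of a non-digit.
Each match is replaced by 'X'.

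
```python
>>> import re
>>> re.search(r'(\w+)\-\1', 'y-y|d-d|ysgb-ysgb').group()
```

The backreference `\1` re-matches whatever the first group consumed, character for character.
`re.search` tries every starting position until one works.
The match spans [0:3] → 'y-y'.
Captured: group 1 = 'y'.

'y-y'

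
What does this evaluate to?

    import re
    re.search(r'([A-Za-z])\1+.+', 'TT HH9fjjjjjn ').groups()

('T',)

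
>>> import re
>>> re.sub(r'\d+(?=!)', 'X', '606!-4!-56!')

'X!-X!-X!'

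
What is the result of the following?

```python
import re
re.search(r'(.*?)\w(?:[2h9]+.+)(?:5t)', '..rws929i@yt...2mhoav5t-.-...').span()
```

(0, 23)

This matches zero or more of any character (lazy) (captured); then a word character; then one or more of one of [2h9], then one or more of any character (non-capturing group); then a literal '5', then a literal 't' (non-capturing group).
`re.search` tries every starting position until one works.
The match spans [0:23] → '..rws929i@yt...2mhoav5t'.
Captured: group 1 = '..rw'.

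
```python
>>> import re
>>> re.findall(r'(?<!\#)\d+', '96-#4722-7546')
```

`(?!…)`/`(?<!…)` only lets a position through if the neighbouring text does NOT match; no characters are consumed.
Since nothing is captured, `findall` lists the 3 matched substrings directly.

['96', '722', '7546']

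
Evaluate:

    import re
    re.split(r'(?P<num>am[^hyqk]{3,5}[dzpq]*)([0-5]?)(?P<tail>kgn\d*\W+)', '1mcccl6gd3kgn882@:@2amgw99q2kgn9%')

['1mcccl6gd3kgn882@:@2', 'amgw99q', '2', 'kgn9%', '']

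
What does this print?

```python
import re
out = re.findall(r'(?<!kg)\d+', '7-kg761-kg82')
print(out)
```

['7', '61', '2']

A negative assertion filters positions out without eating any characters.
Scanning left to right: at [0:1] → '7'; at [5:7] → '61'; at [11:12] → '2'.
With no groups in the pattern, `findall` gives back each whole match — 3 here.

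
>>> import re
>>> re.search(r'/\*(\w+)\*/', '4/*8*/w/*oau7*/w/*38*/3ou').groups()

('8',)

The match spans [1:6] → '/*8*/'.
Captured: group 1 = '8'.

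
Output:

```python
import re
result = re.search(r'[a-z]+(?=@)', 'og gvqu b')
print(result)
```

Because the assertion is zero-width, the text it checks is not consumed and won't appear in the result.
`re.search` scans for the first position where the pattern succeeds.
Here nothing in the string fits, so the call returns None.

None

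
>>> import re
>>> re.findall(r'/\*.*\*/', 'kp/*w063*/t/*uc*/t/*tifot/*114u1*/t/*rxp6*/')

['/*w063*/t/*uc*/t/*tifot/*114u1*/t/*rxp6*/']

Scanning left to right: at [2:43] → '/*w063*/t/*uc*/t/*tifot/*114u1*/t/*rxp6*/'.
No capturing groups, so `findall` returns the 1 full match string.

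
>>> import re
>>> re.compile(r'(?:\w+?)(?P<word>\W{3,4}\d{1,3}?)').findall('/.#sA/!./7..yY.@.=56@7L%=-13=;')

The pattern matches one or more of a word character (lazy) (non-capturing group); then 3 to 4 of a non-word character, then 1 to 3 of a digit (lazy) (captured as 'word').
Scanning left to right: at [3:10] match 'sA/!./7', group 1 = '/!./7'; at [12:19] match 'yY.@.=5', group 1 = '.@.=5'; at [21:27] match '7L%=-1', group 1 = '%=-1'.
With a single group, `findall` returns only what that group captured — 3 items.

['/!./7', '.@.=5', '%=-1']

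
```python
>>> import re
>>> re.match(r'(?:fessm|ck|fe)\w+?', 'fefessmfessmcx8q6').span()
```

(0, 3)

`re.match` only tries the pattern at the start of the string.
The match spans [0:3] → 'fef'.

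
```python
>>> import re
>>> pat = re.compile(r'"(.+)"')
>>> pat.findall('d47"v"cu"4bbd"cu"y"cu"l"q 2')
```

['v"cu"4bbd"cu"y"cu"l']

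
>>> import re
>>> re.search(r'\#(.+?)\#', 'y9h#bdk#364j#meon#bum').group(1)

'bdk'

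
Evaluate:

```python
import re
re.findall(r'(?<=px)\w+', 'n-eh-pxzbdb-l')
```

['zbdb']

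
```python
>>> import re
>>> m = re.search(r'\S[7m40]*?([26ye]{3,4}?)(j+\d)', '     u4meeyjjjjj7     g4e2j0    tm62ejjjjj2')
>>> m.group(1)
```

Pattern: a non-whitespace character, then zero or more of one of [7m40] (lazy); then 3 to 4 of one of [26ye] (lazy) (captured); then one or more of a literal 'j', then a digit (captured).
Unlike `match`, `search` isn't anchored — it looks for the pattern anywhere in the string.
The match spans [5:17] → 'u4meeyjjjjj7'.
Captured: group 1 = 'eey', group 2 = 'jjjjj7'.

'eey'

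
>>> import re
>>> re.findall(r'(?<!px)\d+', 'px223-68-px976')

['23', '68', '76']

A negative assertion filters positions out without eating any characters.
Scanning left to right: at [3:5] → '23'; at [6:8] → '68'; at [12:14] → '76'.
`findall` yields the raw match text (3 of them) because the pattern has no groups.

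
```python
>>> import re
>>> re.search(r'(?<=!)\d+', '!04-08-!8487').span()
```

(1, 3)

The positive lookaround only admits positions where the adjacent text matches; those characters stay outside the span.
Unlike `match`, `search` isn't anchored — it looks for the pattern anywhere in the string.
The match spans [1:3] → '04'.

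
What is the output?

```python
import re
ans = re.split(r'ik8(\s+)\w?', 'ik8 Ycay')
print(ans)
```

Pattern: the literal 'ik', then the literal '8'; then one or more of whitespace (captured); then optionally a word character.
Matches to split on: at [0:5] → 'ik8 Y'.
`re.split` interleaves the captured-group text with the surrounding fragments.

['', ' ', 'cay']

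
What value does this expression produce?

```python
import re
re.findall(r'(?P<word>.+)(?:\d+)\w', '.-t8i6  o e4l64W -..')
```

This matches one or more of any character (captured as 'word'); then one or more of a digit (non-capturing group); then a word character.
Matches: at [0:16] match '.-t8i6  o e4l64W', group 1 = '.-t8i6  o e4l6'.
One capturing group, so `findall` returns just the captured substring from the one match — 1 in all.

['.-t8i6  o e4l6']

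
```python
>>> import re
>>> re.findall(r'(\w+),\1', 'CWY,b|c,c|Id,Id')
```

The backreference `\1` re-matches whatever the first group consumed, character for character.
Because there's exactly one group, `findall` drops the full match and keeps group 1 from each hit.

['c', 'Id']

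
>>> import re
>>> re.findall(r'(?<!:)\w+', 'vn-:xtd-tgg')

['vn', 'td', 'tgg']

A negative assertion filters positions out without eating any characters.
Scanning left to right: at [0:2] → 'vn'; at [5:7] → 'td'; at [8:11] → 'tgg'.
`findall` yields the raw match text (3 of them) because the pattern has no groups.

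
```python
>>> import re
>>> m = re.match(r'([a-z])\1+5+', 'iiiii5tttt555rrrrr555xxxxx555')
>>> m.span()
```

(0, 6)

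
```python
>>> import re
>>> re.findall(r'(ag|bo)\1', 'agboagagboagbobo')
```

`\1` has to match the exact text group 1 already captured.
`findall` collects group 1 from each match (2 total).

['ag', 'bo']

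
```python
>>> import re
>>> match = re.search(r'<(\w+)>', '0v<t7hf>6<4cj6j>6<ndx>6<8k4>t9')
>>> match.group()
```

'<t7hf>'

`search` walks the string left to right and returns the first match it finds.
The match spans [2:8] → '<t7hf>'.
Captured: group 1 = 't7hf'.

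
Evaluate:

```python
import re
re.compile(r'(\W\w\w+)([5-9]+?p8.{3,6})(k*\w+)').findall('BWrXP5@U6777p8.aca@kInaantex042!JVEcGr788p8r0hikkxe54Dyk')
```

3 groups means each result is a tuple of 3 captured strings — 2 here.

[('@U677', '7p8.aca@k', 'Inaantex042'), ('!JVEcGr78', '8p8r0hikk', 'xe54Dyk')]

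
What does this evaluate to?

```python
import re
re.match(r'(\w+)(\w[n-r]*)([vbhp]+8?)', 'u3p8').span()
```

(0, 4)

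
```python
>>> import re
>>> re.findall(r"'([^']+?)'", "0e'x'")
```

['x']

Because there's exactly one group, `findall` drops the full match and keeps group 1 from the one hit.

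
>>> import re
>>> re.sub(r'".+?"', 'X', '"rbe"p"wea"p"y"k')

'XpXpXk'

Lazy quantifiers expand one character at a time until the remainder of the pattern can match.
Each match is replaced by 'X'.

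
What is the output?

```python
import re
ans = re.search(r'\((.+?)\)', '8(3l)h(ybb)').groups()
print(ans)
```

A non-greedy quantifier consumes as few characters as it can — just enough that the remainder of the pattern still matches from where it stops; whatever follows it matches normally.
Unlike `match`, `search` isn't anchored — it looks for the pattern anywhere in the string.
The match spans [1:5] → '(3l)'.
Captured: group 1 = '3l'.

('3l',)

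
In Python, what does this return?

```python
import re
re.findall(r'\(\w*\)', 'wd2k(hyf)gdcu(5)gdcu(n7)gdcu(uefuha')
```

Walking the string: at [4:9] → '(hyf)'; at [13:16] → '(5)'; at [20:24] → '(n7)'.
`findall` yields the raw match text (3 of them) because the pattern has no groups.

['(hyf)', '(5)', '(n7)']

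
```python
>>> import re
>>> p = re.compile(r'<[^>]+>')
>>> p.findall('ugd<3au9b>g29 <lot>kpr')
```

['<3au9b>', '<lot>']

Since nothing is captured, `findall` lists the 2 matched substrings directly.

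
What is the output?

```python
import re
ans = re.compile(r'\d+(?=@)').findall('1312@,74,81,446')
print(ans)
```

['1312']

The positive lookaround only admits positions where the adjacent text matches; those characters stay outside the span.
Scanning left to right: at [0:4] → '1312'.
No capturing groups, so `findall` returns the 1 full match string.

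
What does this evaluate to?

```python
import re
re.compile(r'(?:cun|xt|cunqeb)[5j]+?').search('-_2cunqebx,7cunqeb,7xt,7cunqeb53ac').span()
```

The match spans [24:31] → 'cunqeb5'.

(24, 31)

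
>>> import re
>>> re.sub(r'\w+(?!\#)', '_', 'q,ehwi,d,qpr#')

`(?!…)`/`(?<!…)` only lets a position through if the neighbouring text does NOT match; no characters are consumed.
Matches: at [0:1] → 'q'; at [2:6] → 'ehwi'; at [7:8] → 'd'; at [9:11] → 'qp'.
Each match is replaced by '_'.

'_,_,_,_r#'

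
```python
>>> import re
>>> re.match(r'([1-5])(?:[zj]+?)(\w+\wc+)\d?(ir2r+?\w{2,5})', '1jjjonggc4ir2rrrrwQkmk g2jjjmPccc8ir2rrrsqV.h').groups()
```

('1', 'jjonggc', 'ir2rrrrwQ')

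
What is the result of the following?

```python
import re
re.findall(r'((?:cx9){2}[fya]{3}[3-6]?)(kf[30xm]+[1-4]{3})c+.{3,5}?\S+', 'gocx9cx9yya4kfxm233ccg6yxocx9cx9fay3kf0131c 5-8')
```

[('cx9cx9yya4', 'kfxm233')]

2 groups means the one result is a tuple of 2 captured strings — 1 here.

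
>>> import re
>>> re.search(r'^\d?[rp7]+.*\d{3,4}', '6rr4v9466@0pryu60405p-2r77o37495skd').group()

The match spans [0:32] → '6rr4v9466@0pryu60405p-2r77o37495'.

'6rr4v9466@0pryu60405p-2r77o37495'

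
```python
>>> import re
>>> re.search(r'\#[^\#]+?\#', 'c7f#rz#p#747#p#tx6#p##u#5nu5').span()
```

(3, 7)

`re.search` tries every starting position until one works.
The match spans [3:7] → '#rz#'.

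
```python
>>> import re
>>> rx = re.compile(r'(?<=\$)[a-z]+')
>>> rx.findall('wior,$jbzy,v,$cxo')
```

The `(?=…)`/`(?<=…)` assertion just peeks at neighbouring text; it doesn't advance the match position.
Walking the string: at [6:10] → 'jbzy'; at [14:17] → 'cxo'.
No capturing groups, so `findall` returns the 2 full match strings.

['jbzy', 'cxo']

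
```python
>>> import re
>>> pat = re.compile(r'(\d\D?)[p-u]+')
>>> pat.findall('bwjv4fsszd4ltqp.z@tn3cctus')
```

Pattern: a digit, then optionally a non-digit (captured); then one or more of a character in [p-u].
Scanning left to right: at [4:8] match '4fss', group 1 = '4f'; at [10:15] match '4ltqp', group 1 = '4l'.
`findall` collects group 1 from each match (2 total).

['4f', '4l']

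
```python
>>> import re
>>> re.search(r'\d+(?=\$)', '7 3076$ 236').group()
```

'3076'

Because the assertion is zero-width, the text it checks is not consumed and won't appear in the result.
`re.search` tries every starting position until one works.
The match spans [2:6] → '3076'.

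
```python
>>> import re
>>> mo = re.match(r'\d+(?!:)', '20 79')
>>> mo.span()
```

With `match`, the pattern is implicitly anchored at the beginning.
The match spans [0:2] → '20'.

(0, 2)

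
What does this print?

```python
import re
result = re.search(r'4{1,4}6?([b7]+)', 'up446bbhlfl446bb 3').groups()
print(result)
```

('bb',)

The match spans [2:7] → '446bb'.
Captured: group 1 = 'bb'.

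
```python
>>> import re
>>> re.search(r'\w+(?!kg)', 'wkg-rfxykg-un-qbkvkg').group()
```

`(?!…)`/`(?<!…)` only lets a position through if the neighbouring text does NOT match; no characters are consumed.
The match spans [0:3] → 'wkg'.

'wkg'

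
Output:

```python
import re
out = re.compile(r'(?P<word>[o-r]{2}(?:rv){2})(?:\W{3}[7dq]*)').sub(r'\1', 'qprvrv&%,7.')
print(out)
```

Each match is replaced using the text its own group 1 captured.

qprvrv.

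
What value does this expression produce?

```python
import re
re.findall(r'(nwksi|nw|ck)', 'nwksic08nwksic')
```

Alternation isn't longest-match — the leftmost alternative that fits at this position is chosen.
Matches: at [0:5] match 'nwksi', group 1 = 'nwksi'; at [8:13] match 'nwksi', group 1 = 'nwksi'.
Because there's exactly one group, `findall` drops the full match and keeps group 1 from each hit.

['nwksi', 'nwksi']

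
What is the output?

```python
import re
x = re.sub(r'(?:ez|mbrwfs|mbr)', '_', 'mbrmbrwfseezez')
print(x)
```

__e__

Alternation tries branches left to right and keeps the first one that lets the overall match succeed at that position.
Matches: at [0:3] → 'mbr'; at [3:9] → 'mbrwfs'; at [10:12] → 'ez'; at [12:14] → 'ez'.
Each match is replaced by '_'.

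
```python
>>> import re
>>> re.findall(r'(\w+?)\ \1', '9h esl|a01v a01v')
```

['a01v']

`\1` has to match the exact text group 1 already captured.
One capturing group, so `findall` returns just the captured substring from the one match — 1 in all.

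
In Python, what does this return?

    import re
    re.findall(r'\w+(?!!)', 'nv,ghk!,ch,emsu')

The negative lookahead/lookbehind blocks any match where the forbidden context is present.
Scanning left to right: at [0:2] → 'nv'; at [3:5] → 'gh'; at [8:10] → 'ch'; at [11:15] → 'emsu'.
No capturing groups, so `findall` returns the 4 full match strings.

['nv', 'gh', 'ch', 'emsu']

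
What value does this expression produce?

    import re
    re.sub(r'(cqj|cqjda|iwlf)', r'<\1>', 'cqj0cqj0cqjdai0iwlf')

Alternation tries branches left to right and keeps the first one that lets the overall match succeed at that position.
The replacement refers to a captured group, so each match is rewritten using its own captured text.

'<cqj>0<cqj>0<cqj>dai0<iwlf>'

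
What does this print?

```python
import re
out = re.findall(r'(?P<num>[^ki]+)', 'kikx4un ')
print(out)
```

['x4un ']

Pattern: one or more of any character except [ki] (captured as 'num').
Matches: at [3:8] match 'x4un ', group 1 = 'x4un '.
Because there's exactly one group, `findall` drops the full match and keeps group 1 from the one hit.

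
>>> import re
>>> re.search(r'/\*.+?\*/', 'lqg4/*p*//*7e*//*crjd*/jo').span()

The `?` after the quantifier makes it lazy — it takes as little as possible before letting the rest of the pattern try.
Unlike `match`, `search` isn't anchored — it looks for the pattern anywhere in the string.
The match spans [4:9] → '/*p*/'.

(4, 9)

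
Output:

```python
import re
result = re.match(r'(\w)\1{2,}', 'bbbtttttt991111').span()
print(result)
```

(0, 3)

With `match`, the pattern is implicitly anchored at the beginning.
The match spans [0:3] → 'bbb'.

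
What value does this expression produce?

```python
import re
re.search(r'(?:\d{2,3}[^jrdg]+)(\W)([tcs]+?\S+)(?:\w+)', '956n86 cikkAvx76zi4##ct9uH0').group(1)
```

'#'

The match spans [0:27] → '956n86 cikkAvx76zi4##ct9uH0'.
Captured: group 1 = '#', group 2 = 'ct9uH'.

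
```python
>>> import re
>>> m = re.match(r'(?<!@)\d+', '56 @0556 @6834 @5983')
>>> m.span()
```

`(?!…)`/`(?<!…)` only lets a position through if the neighbouring text does NOT match; no characters are consumed.
`re.match` won't scan ahead — the pattern has to work from the very first character.
The match spans [0:2] → '56'.

(0, 2)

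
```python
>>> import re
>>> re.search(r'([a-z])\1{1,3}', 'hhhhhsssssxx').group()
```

A backreference is literal: `\1` must see the identical characters the first group matched.
The match spans [0:4] → 'hhhh'.

'hhhh'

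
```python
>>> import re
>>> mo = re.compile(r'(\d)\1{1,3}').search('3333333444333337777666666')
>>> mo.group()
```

`\1` is not a pattern — it's the concrete string captured by group 1, re-applied verbatim.
The match spans [0:4] → '3333'.

'3333'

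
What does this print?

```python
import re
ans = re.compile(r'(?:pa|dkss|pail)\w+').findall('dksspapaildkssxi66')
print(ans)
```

Walking the string: at [0:18] → 'dksspapaildkssxi66'.
No capturing groups, so `findall` returns the 1 full match string.

['dksspapaildkssxi66']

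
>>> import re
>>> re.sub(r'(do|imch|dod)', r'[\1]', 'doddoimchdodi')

`|` is ordered: at each position the engine commits to the first alternative that works.
Each match is replaced using the text its own group 1 captured.

'[do]d[do][imch][do]di'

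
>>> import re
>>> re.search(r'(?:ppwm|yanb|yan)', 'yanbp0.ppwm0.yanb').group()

'yanb'

The regex engine tests alternatives in the order written; an earlier branch that matches wins even if a later one would match more.
The match spans [0:4] → 'yanb'.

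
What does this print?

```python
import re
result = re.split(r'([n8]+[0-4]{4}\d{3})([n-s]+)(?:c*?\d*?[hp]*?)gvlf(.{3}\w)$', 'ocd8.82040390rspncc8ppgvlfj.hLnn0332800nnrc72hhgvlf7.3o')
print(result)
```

With a capturing group present, the delimiter's captured portion is kept in the result list.

['ocd8.82040390rspncc8ppgvlfj.hL', 'nn0332800', 'nnr', '7.3o', '']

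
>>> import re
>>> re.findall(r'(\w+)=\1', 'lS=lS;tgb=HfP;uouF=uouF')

['lS', 'uouF']

After group 1 captures some text, `\1` only succeeds where that same text appears again.
Matches: at [0:5] match 'lS=lS', group 1 = 'lS'; at [14:23] match 'uouF=uouF', group 1 = 'uouF'.
One capturing group, so `findall` returns just the captured substring from each match — 2 in all.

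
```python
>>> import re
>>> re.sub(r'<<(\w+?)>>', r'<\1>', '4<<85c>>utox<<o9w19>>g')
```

The replacement refers to a captured group, so each match is rewritten using its own captured text.

'4<85c>utox<o9w19>g'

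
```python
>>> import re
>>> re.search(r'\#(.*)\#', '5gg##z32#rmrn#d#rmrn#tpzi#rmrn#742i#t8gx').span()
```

The match spans [3:36] → '##z32#rmrn#d#rmrn#tpzi#rmrn#742i#'.

(3, 36)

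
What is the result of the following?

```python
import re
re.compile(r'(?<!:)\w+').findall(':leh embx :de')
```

['eh', 'embx', 'e']

The negative lookaround is zero-width — it rules out positions where the adjacent text would match, without consuming anything.
Walking the string: at [2:4] → 'eh'; at [5:9] → 'embx'; at [12:13] → 'e'.
`findall` yields the raw match text (3 of them) because the pattern has no groups.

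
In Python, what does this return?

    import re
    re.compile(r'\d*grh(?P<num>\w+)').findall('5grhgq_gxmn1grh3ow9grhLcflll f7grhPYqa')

['gq_gxmn1grh3ow9grhLcflll', 'PYqa']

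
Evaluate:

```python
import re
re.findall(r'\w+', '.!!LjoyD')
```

['LjoyD']

`findall` yields the raw match text (1 of them) because the pattern has no groups.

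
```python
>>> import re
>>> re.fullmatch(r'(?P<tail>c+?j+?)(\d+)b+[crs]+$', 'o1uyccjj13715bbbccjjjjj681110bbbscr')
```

The pattern matches one or more of a literal 'c' (lazy), then one or more of the literal 'j' (lazy) (captured as 'tail'); then one or more of a digit (captured); then one or more of a literal 'b', then one or more of one of [crs]; then anchored at the end.
`re.fullmatch` requires the pattern to consume the entire string.
Here the pattern can't cover the whole string, so the call returns None.

None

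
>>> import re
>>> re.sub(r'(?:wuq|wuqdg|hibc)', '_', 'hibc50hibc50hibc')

'_50_50_'

`sub` substitutes '_' at each match site.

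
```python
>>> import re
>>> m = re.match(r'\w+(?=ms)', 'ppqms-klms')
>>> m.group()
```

'ppq'

`re.match` only tries the pattern at the start of the string.
The match spans [0:3] → 'ppq'.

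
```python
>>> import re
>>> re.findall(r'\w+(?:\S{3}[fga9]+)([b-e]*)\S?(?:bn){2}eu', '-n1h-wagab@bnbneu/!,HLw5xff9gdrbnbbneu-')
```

['b']

Pattern: one or more of a word character; then exactly 3 of a non-whitespace character, then one or more of one of [fga9] (non-capturing group); then zero or more of a character in [b-e] (captured); then optionally a non-whitespace character, then the literal 'bn' repeated 2 times, then the literal 'eu'.
Matches: at [1:17] match 'n1h-wagab@bnbneu', group 1 = 'b'.
With a single group, `findall` returns only what that group captured — 1 item.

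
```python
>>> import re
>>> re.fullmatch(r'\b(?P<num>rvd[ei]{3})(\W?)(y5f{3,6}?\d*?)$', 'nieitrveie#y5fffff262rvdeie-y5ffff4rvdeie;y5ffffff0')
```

For `fullmatch`, every character of the input must be accounted for by the pattern.
Here there's no way to consume every character, so the call returns None.

None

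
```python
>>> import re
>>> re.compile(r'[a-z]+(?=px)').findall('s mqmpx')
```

['mqm']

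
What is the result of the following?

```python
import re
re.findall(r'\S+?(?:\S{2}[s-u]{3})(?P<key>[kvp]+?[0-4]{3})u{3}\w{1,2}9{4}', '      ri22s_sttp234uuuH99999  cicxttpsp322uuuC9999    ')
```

['p234']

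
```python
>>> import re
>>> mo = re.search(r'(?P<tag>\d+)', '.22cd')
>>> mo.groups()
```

('22',)

This matches one or more of a digit (captured as 'tag').
`re.search` scans for the first position where the pattern succeeds.
The match spans [1:3] → '22'.
Captured: group 1 = '22'.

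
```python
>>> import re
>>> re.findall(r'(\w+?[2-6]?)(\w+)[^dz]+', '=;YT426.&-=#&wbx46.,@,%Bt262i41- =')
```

[('Y', 'T426')]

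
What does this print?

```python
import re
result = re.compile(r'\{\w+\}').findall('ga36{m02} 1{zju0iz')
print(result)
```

With no groups in the pattern, `findall` gives back each whole match — 1 here.

['{m02}']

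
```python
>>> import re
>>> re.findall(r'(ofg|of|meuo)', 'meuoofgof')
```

Alternation tries branches left to right and keeps the first one that lets the overall match succeed at that position.
With a single group, `findall` returns only what that group captured — 3 items.

['meuo', 'ofg', 'of']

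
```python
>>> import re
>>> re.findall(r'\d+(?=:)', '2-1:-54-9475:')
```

['1', '9475']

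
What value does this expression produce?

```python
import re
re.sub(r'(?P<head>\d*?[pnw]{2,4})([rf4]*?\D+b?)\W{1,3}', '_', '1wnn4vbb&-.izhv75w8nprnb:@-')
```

Each match is replaced by '_'.

'_izhv75w_'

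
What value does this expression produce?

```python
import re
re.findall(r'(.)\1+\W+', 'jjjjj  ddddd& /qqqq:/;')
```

['j', 'd', 'q']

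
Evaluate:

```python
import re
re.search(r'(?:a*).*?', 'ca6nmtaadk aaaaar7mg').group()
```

''

Pattern: zero or more of a literal 'a' (non-capturing group); then zero or more of any character (lazy).
A `+?`/`*?`/`{m,n}?` starts at its minimum and grows only as far as needed for what follows to match.
Unlike `match`, `search` isn't anchored — it looks for the pattern anywhere in the string.
The match spans [0:0] → ''.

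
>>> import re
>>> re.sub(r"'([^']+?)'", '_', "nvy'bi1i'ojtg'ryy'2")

'nvy_ojtg_2'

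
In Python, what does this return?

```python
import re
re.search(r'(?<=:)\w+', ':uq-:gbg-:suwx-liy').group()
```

'uq'

The `(?=…)`/`(?<=…)` assertion just peeks at neighbouring text; it doesn't advance the match position.
Unlike `match`, `search` isn't anchored — it looks for the pattern anywhere in the string.
The match spans [1:3] → 'uq'.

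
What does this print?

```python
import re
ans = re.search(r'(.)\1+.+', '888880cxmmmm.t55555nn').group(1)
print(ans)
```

The match spans [0:21] → '888880cxmmmm.t55555nn'.
Captured: group 1 = '8'.

8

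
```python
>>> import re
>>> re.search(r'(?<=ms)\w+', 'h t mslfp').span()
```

(6, 9)

The lookaround is zero-width — it requires the adjacent text to match without consuming it, so the asserted text isn't part of the match.
The match spans [6:9] → 'lfp'.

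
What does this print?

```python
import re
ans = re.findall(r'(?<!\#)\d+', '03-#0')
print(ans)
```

['03']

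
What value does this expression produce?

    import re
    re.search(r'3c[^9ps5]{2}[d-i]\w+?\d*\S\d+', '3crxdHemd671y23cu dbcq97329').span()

Pattern: the literal '3c', then exactly 2 of any character except [9ps5], then a character in [d-i]; then one or more of a word character (lazy); then zero or more of a digit, then a non-whitespace character, then one or more of a digit.
With the lazy modifier that quantifier settles for the fewest repetitions that let the rest of the pattern succeed (the atoms after it are unaffected and can still be greedy).
`re.search` scans for the first position where the pattern succeeds.
The match spans [0:12] → '3crxdHemd671'.

(0, 12)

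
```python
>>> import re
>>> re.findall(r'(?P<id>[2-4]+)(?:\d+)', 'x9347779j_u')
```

The pattern matches one or more of a character in [2-4] (captured as 'id'); then one or more of a digit (non-capturing group).
Matches: at [2:8] match '347779', group 1 = '34'.
One capturing group, so `findall` returns just the captured substring from the one match — 1 in all.

['34']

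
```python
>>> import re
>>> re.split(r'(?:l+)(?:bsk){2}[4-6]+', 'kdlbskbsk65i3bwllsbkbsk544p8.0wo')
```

Pattern: one or more of a literal 'l' (non-capturing group); then the literal 'bsk' repeated 2 times, then one or more of a character in [4-6].
Matches to split on: at [2:11] → 'lbskbsk65'.
Each match becomes a cut point; 2 segments remain.

['kd', 'i3bwllsbkbsk544p8.0wo']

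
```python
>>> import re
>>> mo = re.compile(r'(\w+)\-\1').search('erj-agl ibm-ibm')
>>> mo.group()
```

The backreference `\1` re-matches whatever the first group consumed, character for character.
The match spans [8:15] → 'ibm-ibm'.

'ibm-ibm'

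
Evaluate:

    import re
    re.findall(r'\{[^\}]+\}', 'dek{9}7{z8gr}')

['{9}', '{z8gr}']

Walking the string: at [3:6] → '{9}'; at [7:13] → '{z8gr}'.
Since nothing is captured, `findall` lists the 2 matched substrings directly.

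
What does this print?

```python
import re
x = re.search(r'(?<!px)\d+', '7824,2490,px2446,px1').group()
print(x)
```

A negative assertion filters positions out without eating any characters.
Unlike `match`, `search` isn't anchored — it looks for the pattern anywhere in the string.
The match spans [0:4] → '7824'.

7824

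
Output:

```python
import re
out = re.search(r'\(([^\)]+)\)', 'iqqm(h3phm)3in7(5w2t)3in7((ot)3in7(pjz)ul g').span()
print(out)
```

(4, 11)

`search` walks the string left to right and returns the first match it finds.
The match spans [4:11] → '(h3phm)'.
Captured: group 1 = 'h3phm'.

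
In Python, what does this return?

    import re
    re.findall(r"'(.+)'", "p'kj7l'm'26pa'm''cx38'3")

["kj7l'm'26pa'm''cx38"]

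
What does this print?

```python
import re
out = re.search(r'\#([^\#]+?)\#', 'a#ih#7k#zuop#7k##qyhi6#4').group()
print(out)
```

The match spans [1:5] → '#ih#'.

#ih#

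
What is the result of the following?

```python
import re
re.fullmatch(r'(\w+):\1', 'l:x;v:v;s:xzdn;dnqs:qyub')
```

The backreference `\1` re-matches whatever the first group consumed, character for character.
`re.fullmatch` requires the pattern to consume the entire string.
Here there's no way to consume every character, so the call returns None.

None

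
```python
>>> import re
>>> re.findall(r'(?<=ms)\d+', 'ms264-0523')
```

['264']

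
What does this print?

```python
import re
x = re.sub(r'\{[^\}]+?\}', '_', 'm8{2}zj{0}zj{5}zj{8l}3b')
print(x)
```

m8_zj_zj_zj_3b

Matches: at [2:5] → '{2}'; at [7:10] → '{0}'; at [12:15] → '{5}'; at [17:21] → '{8l}'.
Every occurrence is swapped for '_'.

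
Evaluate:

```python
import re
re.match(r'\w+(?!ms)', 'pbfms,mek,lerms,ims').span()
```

(0, 5)

Because the assertion is negative and zero-width, positions next to the forbidden text are skipped.
`match` is anchored at position 0; if the pattern doesn't fit there, it returns None.
The match spans [0:5] → 'pbfms'.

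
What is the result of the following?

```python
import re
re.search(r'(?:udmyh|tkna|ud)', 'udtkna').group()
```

'ud'

`re.search` scans for the first position where the pattern succeeds.
The match spans [0:2] → 'ud'.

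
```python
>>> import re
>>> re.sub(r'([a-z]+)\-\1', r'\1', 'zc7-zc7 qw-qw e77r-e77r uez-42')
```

'zc7-zc7 qw e77r-e77r uez-42'

`\1` is not a pattern — it's the concrete string captured by group 1, re-applied verbatim.
Each match is replaced using the text its own group 1 captured.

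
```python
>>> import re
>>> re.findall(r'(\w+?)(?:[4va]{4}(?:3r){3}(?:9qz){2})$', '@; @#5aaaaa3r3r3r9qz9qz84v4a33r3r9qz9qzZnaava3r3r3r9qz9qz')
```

['5aaaaa3r3r3r9qz9qz84v4a33r3r9qz9qzZn']

The pattern matches one or more of a word character (lazy) (captured); then exactly 4 of one of [4va], then the literal '3r' repeated 3 times, then the literal '9qz' repeated 2 times (non-capturing group); then anchored at the end.
Scanning left to right: at [5:57] match '5aaaaa3r3r3r9qz9qz84v4a33r3r9qz9qzZnaava3r3r3r9qz9qz', group 1 = '5aaaaa3r3r3r9qz9qz84v4a33r3r9qz9qzZn'.
One capturing group, so `findall` returns just the captured substring from the one match — 1 in all.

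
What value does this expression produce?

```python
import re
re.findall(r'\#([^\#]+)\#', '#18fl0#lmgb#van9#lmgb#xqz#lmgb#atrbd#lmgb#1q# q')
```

Walking the string: at [0:7] match '#18fl0#', group 1 = '18fl0'; at [11:17] match '#van9#', group 1 = 'van9'; at [21:26] match '#xqz#', group 1 = 'xqz'; at [30:37] match '#atrbd#', group 1 = 'atrbd'; at [41:45] match '#1q#', group 1 = '1q'.
With a single group, `findall` returns only what that group captured — 5 items.

['18fl0', 'van9', 'xqz', 'atrbd', '1q']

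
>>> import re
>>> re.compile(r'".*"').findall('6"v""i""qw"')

Scanning left to right: at [1:11] → '"v""i""qw"'.
With no groups in the pattern, `findall` gives back each whole match — 1 here.

['"v""i""qw"']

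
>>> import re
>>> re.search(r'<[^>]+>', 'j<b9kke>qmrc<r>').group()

The match spans [1:8] → '<b9kke>'.

'<b9kke>'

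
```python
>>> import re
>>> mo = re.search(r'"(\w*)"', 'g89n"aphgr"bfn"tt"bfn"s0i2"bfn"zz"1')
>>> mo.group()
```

The match spans [4:11] → '"aphgr"'.

'"aphgr"'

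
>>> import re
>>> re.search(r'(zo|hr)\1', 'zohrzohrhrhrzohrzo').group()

'hrhr'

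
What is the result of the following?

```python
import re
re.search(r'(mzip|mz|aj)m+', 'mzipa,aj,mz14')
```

None

Here the pattern never matches, so the call returns None.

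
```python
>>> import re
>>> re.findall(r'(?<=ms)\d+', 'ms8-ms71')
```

The positive lookaround only admits positions where the adjacent text matches; those characters stay outside the span.
With no groups in the pattern, `findall` gives back each whole match — 2 here.

['8', '71']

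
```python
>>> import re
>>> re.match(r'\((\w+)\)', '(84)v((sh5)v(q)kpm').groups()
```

('84',)

The match spans [0:4] → '(84)'.
Captured: group 1 = '84'.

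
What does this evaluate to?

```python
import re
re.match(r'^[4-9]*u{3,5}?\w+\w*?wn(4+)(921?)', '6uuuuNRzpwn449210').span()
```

With `match`, the pattern is implicitly anchored at the beginning.
The match spans [0:16] → '6uuuuNRzpwn44921'.

(0, 16)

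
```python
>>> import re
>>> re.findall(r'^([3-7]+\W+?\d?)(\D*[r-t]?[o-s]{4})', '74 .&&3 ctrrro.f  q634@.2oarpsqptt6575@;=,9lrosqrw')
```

[('74 .&&3', ' ctrrro')]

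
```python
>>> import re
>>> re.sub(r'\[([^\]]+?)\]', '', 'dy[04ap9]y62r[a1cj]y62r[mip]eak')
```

'dyy62ry62reak'

Matches: at [2:9] → '[04ap9]'; at [13:19] → '[a1cj]'; at [23:28] → '[mip]'.
Each match is replaced by ''.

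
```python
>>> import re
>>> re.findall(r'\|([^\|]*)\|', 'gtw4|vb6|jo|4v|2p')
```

['vb6', '4v']

Scanning left to right: at [4:9] match '|vb6|', group 1 = 'vb6'; at [11:15] match '|4v|', group 1 = '4v'.
With a single group, `findall` returns only what that group captured — 2 items.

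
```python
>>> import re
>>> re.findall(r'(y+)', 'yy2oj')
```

['yy']

Pattern: one or more of a literal 'y' (captured).
With a single group, `findall` returns only what that group captured — 1 item.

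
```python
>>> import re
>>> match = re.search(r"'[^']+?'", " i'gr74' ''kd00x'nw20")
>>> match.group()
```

The match spans [2:8] → "'gr74'".

"'gr74'"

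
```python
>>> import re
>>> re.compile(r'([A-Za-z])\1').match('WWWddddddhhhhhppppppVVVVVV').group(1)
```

'W'

After group 1 captures some text, `\1` only succeeds where that same text appears again.
`re.match` won't scan ahead — the pattern has to work from the very first character.
The match spans [0:2] → 'WW'.
Captured: group 1 = 'W'.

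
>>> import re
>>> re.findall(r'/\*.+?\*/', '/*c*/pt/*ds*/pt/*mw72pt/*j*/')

The `?` after the quantifier makes it lazy — it takes as little as possible before letting the rest of the pattern try.
`findall` yields the raw match text (3 of them) because the pattern has no groups.

['/*c*/', '/*ds*/', '/*mw72pt/*j*/']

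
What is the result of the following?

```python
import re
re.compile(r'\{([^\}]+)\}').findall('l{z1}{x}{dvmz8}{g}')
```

Walking the string: at [1:5] match '{z1}', group 1 = 'z1'; at [5:8] match '{x}', group 1 = 'x'; at [8:15] match '{dvmz8}', group 1 = 'dvmz8'; at [15:18] match '{g}', group 1 = 'g'.
`findall` collects group 1 from each match (4 total).

['z1', 'x', 'dvmz8', 'g']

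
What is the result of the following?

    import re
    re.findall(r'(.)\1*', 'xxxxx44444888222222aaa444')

['x', '4', '8', '2', 'a', '4']

After group 1 captures some text, `\1` only succeeds where that same text appears again.
Matches: at [0:5] match 'xxxxx', group 1 = 'x'; at [5:10] match '44444', group 1 = '4'; at [10:13] match '888', group 1 = '8'; at [13:19] match '222222', group 1 = '2'; at [19:22] match 'aaa', group 1 = 'a'; ….
`findall` collects group 1 from each match (6 total).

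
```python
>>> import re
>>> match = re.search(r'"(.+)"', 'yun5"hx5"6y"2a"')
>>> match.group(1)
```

'hx5"6y"2a'

The match spans [4:15] → '"hx5"6y"2a"'.
Captured: group 1 = 'hx5"6y"2a'.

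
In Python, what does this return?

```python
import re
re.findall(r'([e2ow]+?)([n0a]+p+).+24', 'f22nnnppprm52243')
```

[('22', 'nnnppp')]

This matches one or more of one of [e2ow] (lazy) (captured); then one or more of one of [n0a], then one or more of a literal 'p' (captured); then one or more of any character, then the literal '24'.
2 groups means the one result is a tuple of 2 captured strings — 1 here.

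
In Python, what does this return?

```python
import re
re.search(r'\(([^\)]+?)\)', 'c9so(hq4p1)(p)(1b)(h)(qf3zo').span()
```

(4, 11)

`search` walks the string left to right and returns the first match it finds.
The match spans [4:11] → '(hq4p1)'.
Captured: group 1 = 'hq4p1'.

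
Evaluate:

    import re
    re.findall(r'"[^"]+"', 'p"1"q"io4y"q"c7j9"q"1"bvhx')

Scanning left to right: at [1:4] → '"1"'; at [5:11] → '"io4y"'; at [12:18] → '"c7j9"'; at [19:22] → '"1"'.
No capturing groups, so `findall` returns the 4 full match strings.

['"1"', '"io4y"', '"c7j9"', '"1"']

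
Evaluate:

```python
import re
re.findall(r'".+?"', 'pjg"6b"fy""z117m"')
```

With the lazy modifier that quantifier settles for the fewest repetitions that let the rest of the pattern succeed (the atoms after it are unaffected and can still be greedy).
With no groups in the pattern, `findall` gives back each whole match — 2 here.

['"6b"', '""z117m"']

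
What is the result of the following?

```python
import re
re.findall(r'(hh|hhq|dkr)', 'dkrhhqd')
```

['dkr', 'hh']

Branches in `(...|...)` are attempted left-to-right; the first branch that allows the whole pattern to succeed is taken.
With a single group, `findall` returns only what that group captured — 2 items.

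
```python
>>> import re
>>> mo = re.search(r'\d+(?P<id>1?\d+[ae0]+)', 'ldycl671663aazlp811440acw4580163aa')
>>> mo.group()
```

Pattern: one or more of a digit; then optionally the literal '1', then one or more of a digit, then one or more of one of [ae0] (captured as 'id').
`re.search` tries every starting position until one works.
The match spans [5:13] → '671663aa'.
Captured: group 1 = '3aa'.

'671663aa'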